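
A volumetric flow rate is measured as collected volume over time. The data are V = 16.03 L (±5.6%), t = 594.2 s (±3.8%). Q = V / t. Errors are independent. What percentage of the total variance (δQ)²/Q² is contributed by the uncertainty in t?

31.5%

(δQ/Q)² = (1·δV/V)² + (-1·δt/t)²
  V term: (1×0.0560)² = 0.00314
  t term: (-1×0.0380)² = 0.00144
Total = 0.00458. Share from t = 0.00144/0.00458 = 0.315.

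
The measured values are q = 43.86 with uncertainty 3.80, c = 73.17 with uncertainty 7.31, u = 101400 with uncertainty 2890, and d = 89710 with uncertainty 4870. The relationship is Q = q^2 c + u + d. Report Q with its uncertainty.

Let p = q^2·c = 140800. δp/p = √((2·δq/q)² + (1·δc/c)²) = √(0.0300 + 0.00998) = 0.200, so δp = 28200.
Q = p + u + d: δQ = √(δp² + δu² + δd²) = √(7.93e+08 + 8.35e+06 + 2.37e+07) = 28700
Q = 331900.

331900 ± 28700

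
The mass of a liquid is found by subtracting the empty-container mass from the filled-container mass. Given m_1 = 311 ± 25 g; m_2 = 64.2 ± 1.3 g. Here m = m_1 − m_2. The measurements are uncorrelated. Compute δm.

25.0 g

Each term contributes (cᵢ δxᵢ)² to (δm)²:
  (δm_1)² = 625;  (δm_2)² = 1.69
δm = √(627) = 25.0 g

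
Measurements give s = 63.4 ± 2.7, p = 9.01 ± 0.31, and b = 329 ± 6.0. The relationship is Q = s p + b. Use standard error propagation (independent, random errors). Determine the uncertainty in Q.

31.8

Let w = s·p = 571. δw/w = √((1·δs/s)² + (1·δp/p)²) = √(0.00181 + 0.00118) = 0.0547, so δw = 31.3.
Q = w + b: δQ = √(δw² + δb²) = √(978 + 36.0) = 31.8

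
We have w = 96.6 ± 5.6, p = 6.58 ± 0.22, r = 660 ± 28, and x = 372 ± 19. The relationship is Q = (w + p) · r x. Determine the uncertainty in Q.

Let u = w + p = 103. δu = √(δw² + δp²) = √(31.4 + 0.0484) = 5.60, so δu/u = 0.0543.
Q is then a monomial in u, r, x:
δQ/Q = √((δu/u)² + (1·δr/r)² + (1·δx/x)²) = √(0.00295 + 0.00180 + 0.00261) = 0.0858
Q = 2.53e+07, so δQ = 0.0858 × 2.53e+07 = 2.17e+06.

2.17e+06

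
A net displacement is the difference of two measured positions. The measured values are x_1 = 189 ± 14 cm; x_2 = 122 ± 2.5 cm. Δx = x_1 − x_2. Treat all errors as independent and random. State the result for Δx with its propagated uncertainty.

Absolute uncertainties add in quadrature for a linear combination:
  (δx_1)² = 196;  (δx_2)² = 6.25
δΔx = √(202) = 14.2 cm
Δx = 67.0 cm.

67.0 ± 14.2 cm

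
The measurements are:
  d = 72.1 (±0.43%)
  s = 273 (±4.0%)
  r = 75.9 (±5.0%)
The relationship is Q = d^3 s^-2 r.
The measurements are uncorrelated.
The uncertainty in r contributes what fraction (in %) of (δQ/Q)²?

(δQ/Q)² = (3·δd/d)² + (-2·δs/s)² + (1·δr/r)²
  d term: (3×0.00430)² = 0.000166
  s term: (-2×0.0400)² = 0.00640
  r term: (1×0.0500)² = 0.00250
Total = 0.00907. Share from r = 0.00250/0.00907 = 0.276.

27.6%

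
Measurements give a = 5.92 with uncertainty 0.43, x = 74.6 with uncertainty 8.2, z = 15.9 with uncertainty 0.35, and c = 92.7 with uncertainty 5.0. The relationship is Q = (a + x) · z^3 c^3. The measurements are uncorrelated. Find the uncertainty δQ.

Let u = a + x = 80.5. δu = √(δa² + δx²) = √(0.185 + 67.2) = 8.21, so δu/u = 0.102.
Q is then a monomial in u, z, c:
δQ/Q = √((δu/u)² + (3·δz/z)² + (3·δc/c)²) = √(0.0104 + 0.00436 + 0.0262) = 0.202
Q = 2.58e+11, so δQ = 0.202 × 2.58e+11 = 5.22e+10.

5.22e+10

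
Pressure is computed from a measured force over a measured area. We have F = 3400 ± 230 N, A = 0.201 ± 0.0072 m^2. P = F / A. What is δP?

1290 Pa

Relative error in a monomial: (δP/P)² = Σ (nᵢ · δxᵢ/xᵢ)².
  (1·δF/F)² = (1×0.0676)² = 0.00458;  (-1·δA/A)² = (-1×0.0358)² = 0.00128
δP/P = √(0.00586) = 0.0765
P = 16900 Pa, so δP = 0.0765 × 16900 = 1290 Pa.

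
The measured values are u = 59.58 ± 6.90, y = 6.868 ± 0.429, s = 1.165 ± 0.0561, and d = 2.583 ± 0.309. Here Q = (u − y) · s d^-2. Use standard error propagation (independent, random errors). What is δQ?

Let w = u − y = 52.71. δw = √(δu² + δy²) = √(47.6 + 0.184) = 6.91, so δw/w = 0.131.
Q is then a monomial in w, s, d:
δQ/Q = √((δw/w)² + (1·δs/s)² + (-2·δd/d)²) = √(0.0172 + 0.00232 + 0.0572) = 0.277
Q = 9.204, so δQ = 0.277 × 9.204 = 2.55.

2.55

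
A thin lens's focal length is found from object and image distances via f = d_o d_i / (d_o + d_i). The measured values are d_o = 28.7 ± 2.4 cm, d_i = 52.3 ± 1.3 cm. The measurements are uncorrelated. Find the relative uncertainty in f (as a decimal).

0.0547

∂f/∂d_o = (d_i/(d_o+d_i))² = 0.417;  ∂f/∂d_i = (d_o/(d_o+d_i))² = 0.126
δf = √((∂f/∂d_o · δd_o)² + (∂f/∂d_i · δd_i)²) = √(1.00 + 0.0266) = 1.01 cm
f = 18.5 cm, so δf/f = 1.01/18.5 = 0.0547.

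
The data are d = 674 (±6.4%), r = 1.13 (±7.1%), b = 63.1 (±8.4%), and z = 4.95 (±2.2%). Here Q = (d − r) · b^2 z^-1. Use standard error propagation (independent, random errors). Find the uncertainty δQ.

Let u = d − r = 673. δu = √(δd² + δr²) = √(1860 + 0.00644) = 43.1, so δu/u = 0.0641.
Q is then a monomial in u, b, z:
δQ/Q = √((δu/u)² + (2·δb/b)² + (-1·δz/z)²) = √(0.00411 + 0.0282 + 0.000484) = 0.181
Q = 5.41e+05, so δQ = 0.181 × 5.41e+05 = 98000.

98000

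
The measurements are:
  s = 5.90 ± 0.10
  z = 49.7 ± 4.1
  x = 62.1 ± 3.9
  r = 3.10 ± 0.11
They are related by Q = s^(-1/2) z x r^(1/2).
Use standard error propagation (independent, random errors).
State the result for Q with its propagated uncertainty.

2240 ± 236

Each factor contributes (exponent × relative error)² to (δQ/Q)²:
  (−½·δs/s)² = (-0.5×0.0169)² = 7.18e-05;  (1·δz/z)² = (1×0.0825)² = 0.00681;  (1·δx/x)² = (1×0.0628)² = 0.00394;  (½·δr/r)² = (0.5×0.0355)² = 0.000315
δQ/Q = √(0.0111) = 0.106
Q = 2240, so δQ = 0.106 × 2240 = 236.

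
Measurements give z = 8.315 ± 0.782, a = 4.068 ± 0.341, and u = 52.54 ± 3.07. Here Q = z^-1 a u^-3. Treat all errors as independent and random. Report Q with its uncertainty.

(3.373 ± 0.728) × 10^-6

Q is a product of powers, so relative uncertainties combine in quadrature:
  (-1·δz/z)² = (-1×0.0940)² = 0.00884;  (1·δa/a)² = (1×0.0838)² = 0.00703;  (-3·δu/u)² = (-3×0.0584)² = 0.0307
δQ/Q = √(0.0466) = 0.216
Q = 3.373e-06, so δQ = 0.216 × 3.373e-06 = 7.28e-07.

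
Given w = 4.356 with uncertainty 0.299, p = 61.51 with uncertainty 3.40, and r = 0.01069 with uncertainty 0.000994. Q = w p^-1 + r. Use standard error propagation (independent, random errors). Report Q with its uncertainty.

0.08151 ± 0.00632

Let h = w·p^-1 = 0.07082. δh/h = √((1·δw/w)² + (-1·δp/p)²) = √(0.00471 + 0.00306) = 0.0881, so δh = 0.00624.
Q = h + r: δQ = √(δh² + δr²) = √(3.9e-05 + 9.88e-07) = 0.00632
Q = 0.08151.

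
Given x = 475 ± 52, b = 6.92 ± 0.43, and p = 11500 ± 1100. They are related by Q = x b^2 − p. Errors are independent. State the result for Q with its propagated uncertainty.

11200 ± 3920

Let w = x·b^2 = 22700. δw/w = √((1·δx/x)² + (2·δb/b)²) = √(0.0120 + 0.0154) = 0.166, so δw = 3770.
Q = w − p: δQ = √(δw² + δp²) = √(1.42e+07 + 1.21e+06) = 3920
Q = 11200.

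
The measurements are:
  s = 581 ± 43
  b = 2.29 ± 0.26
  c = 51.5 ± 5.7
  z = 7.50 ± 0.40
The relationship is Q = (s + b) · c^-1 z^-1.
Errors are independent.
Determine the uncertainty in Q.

Let u = s + b = 583. δu = √(δs² + δb²) = √(1850 + 0.0676) = 43.0, so δu/u = 0.0737.
Q is then a monomial in u, c, z:
δQ/Q = √((δu/u)² + (-1·δc/c)² + (-1·δz/z)²) = √(0.00543 + 0.0122 + 0.00284) = 0.143
Q = 1.51, so δQ = 0.143 × 1.51 = 0.216.

0.216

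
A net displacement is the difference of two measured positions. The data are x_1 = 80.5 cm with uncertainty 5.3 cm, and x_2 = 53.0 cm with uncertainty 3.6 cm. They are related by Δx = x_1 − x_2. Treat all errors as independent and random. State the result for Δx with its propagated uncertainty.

27.5 ± 6.41 cm

Each term contributes (cᵢ δxᵢ)² to (δΔx)²:
  (δx_1)² = 28.1;  (δx_2)² = 13.0
δΔx = √(41.0) = 6.41 cm
Δx = 27.5 cm.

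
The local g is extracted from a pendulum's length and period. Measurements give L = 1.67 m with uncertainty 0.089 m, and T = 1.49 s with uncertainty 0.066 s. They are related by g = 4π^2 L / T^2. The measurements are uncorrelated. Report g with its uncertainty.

29.7 ± 3.07 m/s^2

g is a product of powers, so relative uncertainties combine in quadrature:
  (1·δL/L)² = (1×0.0533)² = 0.00284;  (-2·δT/T)² = (-2×0.0443)² = 0.00785
δg/g = √(0.0107) = 0.103
g = 29.7 m/s^2, so δg = 0.103 × 29.7 = 3.07 m/s^2.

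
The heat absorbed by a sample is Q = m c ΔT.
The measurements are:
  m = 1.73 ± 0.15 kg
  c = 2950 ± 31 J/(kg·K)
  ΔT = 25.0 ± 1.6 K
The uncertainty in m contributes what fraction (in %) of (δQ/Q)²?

(δQ/Q)² = (1·δm/m)² + (1·δc/c)² + (1·δΔT/ΔT)²
  m term: (1×0.0867)² = 0.00752
  c term: (1×0.0105)² = 0.000110
  ΔT term: (1×0.0640)² = 0.00410
Total = 0.0117. Share from m = 0.00752/0.0117 = 0.641.

64.1%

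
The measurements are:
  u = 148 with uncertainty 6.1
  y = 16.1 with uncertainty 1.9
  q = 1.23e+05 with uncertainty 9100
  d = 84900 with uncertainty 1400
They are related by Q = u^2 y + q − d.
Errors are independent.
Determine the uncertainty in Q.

Let p = u^2·y = 3.53e+05. δp/p = √((2·δu/u)² + (1·δy/y)²) = √(0.00680 + 0.0139) = 0.144, so δp = 50800.
Q = p + q − d: δQ = √(δp² + δq² + δd²) = √(2.58e+09 + 8.28e+07 + 1.96e+06) = 51600

51600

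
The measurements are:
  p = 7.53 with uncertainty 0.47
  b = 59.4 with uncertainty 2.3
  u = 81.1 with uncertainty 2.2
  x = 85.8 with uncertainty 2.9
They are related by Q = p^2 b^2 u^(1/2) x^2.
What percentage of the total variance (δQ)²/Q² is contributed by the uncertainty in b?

(δQ/Q)² = (2·δp/p)² + (2·δb/b)² + (½·δu/u)² + (2·δx/x)²
  p term: (2×0.0624)² = 0.0156
  b term: (2×0.0387)² = 0.00600
  u term: (0.5×0.0271)² = 0.000184
  x term: (2×0.0338)² = 0.00457
Total = 0.0263. Share from b = 0.00600/0.0263 = 0.228.

22.8%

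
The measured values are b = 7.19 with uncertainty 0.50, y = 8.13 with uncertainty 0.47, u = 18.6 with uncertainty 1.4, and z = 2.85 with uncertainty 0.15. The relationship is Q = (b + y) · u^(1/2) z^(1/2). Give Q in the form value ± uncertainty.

112 ± 7.16

Let w = b + y = 15.3. δw = √(δb² + δy²) = √(0.250 + 0.221) = 0.686, so δw/w = 0.0448.
Q is then a monomial in w, u, z:
δQ/Q = √((δw/w)² + (½·δu/u)² + (½·δz/z)²) = √(0.00201 + 0.00142 + 0.000693) = 0.0642
Q = 112, so δQ = 0.0642 × 112 = 7.16.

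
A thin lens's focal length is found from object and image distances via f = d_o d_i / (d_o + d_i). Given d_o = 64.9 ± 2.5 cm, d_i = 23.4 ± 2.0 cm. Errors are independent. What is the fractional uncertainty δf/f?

∂f/∂d_o = (d_i/(d_o+d_i))² = 0.0702;  ∂f/∂d_i = (d_o/(d_o+d_i))² = 0.540
δf = √((∂f/∂d_o · δd_o)² + (∂f/∂d_i · δd_i)²) = √(0.0308 + 1.17) = 1.09 cm
f = 17.2 cm, so δf/f = 1.09/17.2 = 0.0636.

0.0636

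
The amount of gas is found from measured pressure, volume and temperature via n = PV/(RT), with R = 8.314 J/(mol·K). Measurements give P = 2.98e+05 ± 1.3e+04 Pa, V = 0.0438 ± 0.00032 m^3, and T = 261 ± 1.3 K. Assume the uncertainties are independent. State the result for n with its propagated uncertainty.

6.02 ± 0.268 mol

Each factor contributes (exponent × relative error)² to (δn/n)²:
  (1·δP/P)² = (1×0.0436)² = 0.00190;  (1·δV/V)² = (1×0.00731)² = 5.34e-05;  (-1·δT/T)² = (-1×0.00498)² = 2.48e-05
δn/n = √(0.00198) = 0.0445
n = 6.02 mol, so δn = 0.0445 × 6.02 = 0.268 mol.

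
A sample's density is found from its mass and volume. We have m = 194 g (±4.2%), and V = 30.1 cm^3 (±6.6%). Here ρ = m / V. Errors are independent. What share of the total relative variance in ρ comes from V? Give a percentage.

71.2%

(δρ/ρ)² = (1·δm/m)² + (-1·δV/V)²
  m term: (1×0.0420)² = 0.00176
  V term: (-1×0.0660)² = 0.00436
Total = 0.00612. Share from V = 0.00436/0.00612 = 0.712.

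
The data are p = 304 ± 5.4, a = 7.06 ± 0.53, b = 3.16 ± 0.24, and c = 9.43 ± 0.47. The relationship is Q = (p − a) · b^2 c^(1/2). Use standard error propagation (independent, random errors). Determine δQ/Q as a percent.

Let u = p − a = 297. δu = √(δp² + δa²) = √(29.2 + 0.281) = 5.43, so δu/u = 0.0183.
Q is then a monomial in u, b, c:
δQ/Q = √((δu/u)² + (2·δb/b)² + (½·δc/c)²) = √(0.000334 + 0.0231 + 0.000621) = 0.155

15.5%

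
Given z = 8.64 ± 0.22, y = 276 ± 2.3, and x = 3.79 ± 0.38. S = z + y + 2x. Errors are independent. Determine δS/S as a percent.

0.832%

Sums and differences: (δS)² = Σ (cᵢ δxᵢ)².
  (δz)² = 0.0484;  (δy)² = 5.29;  (2·δx)² = 0.578
δS = √(5.92) = 2.43
S = 292, so δS/S = 2.43/292 = 0.00832.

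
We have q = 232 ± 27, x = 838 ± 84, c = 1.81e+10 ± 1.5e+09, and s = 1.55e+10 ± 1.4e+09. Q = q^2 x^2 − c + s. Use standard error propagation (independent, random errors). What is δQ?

Let p = q^2·x^2 = 3.78e+10. δp/p = √((2·δq/q)² + (2·δx/x)²) = √(0.0542 + 0.0402) = 0.307, so δp = 1.16e+10.
Q = p − c + s: δQ = √(δp² + δc² + δs²) = √(1.35e+20 + 2.25e+18 + 1.96e+18) = 1.18e+10

1.18e+10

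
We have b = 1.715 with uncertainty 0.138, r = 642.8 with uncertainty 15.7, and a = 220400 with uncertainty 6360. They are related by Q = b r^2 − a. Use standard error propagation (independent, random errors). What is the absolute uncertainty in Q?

Let p = b·r^2 = 708600. δp/p = √((1·δb/b)² + (2·δr/r)²) = √(0.00647 + 0.00239) = 0.0941, so δp = 66700.
Q = p − a: δQ = √(δp² + δa²) = √(4.45e+09 + 4.04e+07) = 67000

67000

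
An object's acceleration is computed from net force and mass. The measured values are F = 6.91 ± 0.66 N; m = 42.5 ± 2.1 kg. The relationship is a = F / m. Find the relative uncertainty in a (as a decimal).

Each factor contributes (exponent × relative error)² to (δa/a)²:
  (1·δF/F)² = (1×0.0955)² = 0.00912;  (-1·δm/m)² = (-1×0.0494)² = 0.00244
δa/a = √(0.0116) = 0.108

0.108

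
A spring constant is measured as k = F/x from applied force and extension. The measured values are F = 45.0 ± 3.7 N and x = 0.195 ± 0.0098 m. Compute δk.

22.2 N/m

Since k is a product/quotient, work with relative uncertainties:
  (1·δF/F)² = (1×0.0822)² = 0.00676;  (-1·δx/x)² = (-1×0.0503)² = 0.00253
δk/k = √(0.00929) = 0.0964
k = 231 N/m, so δk = 0.0964 × 231 = 22.2 N/m.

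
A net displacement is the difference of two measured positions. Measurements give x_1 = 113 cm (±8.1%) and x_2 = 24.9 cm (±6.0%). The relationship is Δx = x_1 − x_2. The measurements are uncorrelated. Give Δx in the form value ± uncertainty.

88.1 ± 9.27 cm

Sums and differences: (δΔx)² = Σ (cᵢ δxᵢ)².
  (δx_1)² = 83.8;  (δx_2)² = 2.23
δΔx = √(86.0) = 9.27 cm
Δx = 88.1 cm.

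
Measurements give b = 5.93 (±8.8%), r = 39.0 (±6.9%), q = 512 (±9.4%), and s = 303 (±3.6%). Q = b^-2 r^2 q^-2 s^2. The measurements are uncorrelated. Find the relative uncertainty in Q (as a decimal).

0.301

Each factor contributes (exponent × relative error)² to (δQ/Q)²:
  (-2·δb/b)² = (-2×0.0880)² = 0.0310;  (2·δr/r)² = (2×0.0690)² = 0.0190;  (-2·δq/q)² = (-2×0.0940)² = 0.0353;  (2·δs/s)² = (2×0.0360)² = 0.00518
δQ/Q = √(0.0905) = 0.301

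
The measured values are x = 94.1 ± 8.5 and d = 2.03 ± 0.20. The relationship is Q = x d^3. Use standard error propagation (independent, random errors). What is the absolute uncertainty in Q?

Q is a product of powers, so relative uncertainties combine in quadrature:
  (1·δx/x)² = (1×0.0903)² = 0.00816;  (3·δd/d)² = (3×0.0985)² = 0.0874
δQ/Q = √(0.0955) = 0.309
Q = 787, so δQ = 0.309 × 787 = 243.

243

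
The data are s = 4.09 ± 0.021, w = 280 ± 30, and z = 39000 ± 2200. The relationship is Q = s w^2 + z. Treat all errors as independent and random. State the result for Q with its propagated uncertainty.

(3.60 ± 0.688) × 10^5

Let p = s·w^2 = 3.21e+05. δp/p = √((1·δs/s)² + (2·δw/w)²) = √(2.64e-05 + 0.0459) = 0.214, so δp = 68700.
Q = p + z: δQ = √(δp² + δz²) = √(4.72e+09 + 4.84e+06) = 68800
Q = 3.6e+05.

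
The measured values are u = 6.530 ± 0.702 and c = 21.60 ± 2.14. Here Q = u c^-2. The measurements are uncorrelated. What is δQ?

0.00316

Products/powers → add relative errors in quadrature, weighted by exponent:
  (1·δu/u)² = (1×0.108)² = 0.0116;  (-2·δc/c)² = (-2×0.0991)² = 0.0393
δQ/Q = √(0.0508) = 0.225
Q = 0.01400, so δQ = 0.225 × 0.01400 = 0.00316.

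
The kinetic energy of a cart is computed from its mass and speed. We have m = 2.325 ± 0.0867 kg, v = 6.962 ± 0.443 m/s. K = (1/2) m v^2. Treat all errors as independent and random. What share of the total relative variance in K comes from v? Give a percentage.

(δK/K)² = (1·δm/m)² + (2·δv/v)²
  m term: (1×0.0373)² = 0.00139
  v term: (2×0.0636)² = 0.0162
Total = 0.0176. Share from v = 0.0162/0.0176 = 0.921.

92.1%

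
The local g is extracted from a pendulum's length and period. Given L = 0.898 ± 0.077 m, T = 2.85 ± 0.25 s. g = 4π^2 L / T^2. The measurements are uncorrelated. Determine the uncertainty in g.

0.852 m/s^2

Since g is a product/quotient, work with relative uncertainties:
  (1·δL/L)² = (1×0.0857)² = 0.00735;  (-2·δT/T)² = (-2×0.0877)² = 0.0308
δg/g = √(0.0381) = 0.195
g = 4.36 m/s^2, so δg = 0.195 × 4.36 = 0.852 m/s^2.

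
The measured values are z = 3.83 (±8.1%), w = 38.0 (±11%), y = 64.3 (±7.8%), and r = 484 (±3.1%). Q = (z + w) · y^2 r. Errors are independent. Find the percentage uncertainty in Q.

Let u = z + w = 41.8. δu = √(δz² + δw²) = √(0.0962 + 17.5) = 4.19, so δu/u = 0.100.
Q is then a monomial in u, y, r:
δQ/Q = √((δu/u)² + (2·δy/y)² + (1·δr/r)²) = √(0.0100 + 0.0243 + 0.000961) = 0.188

18.8%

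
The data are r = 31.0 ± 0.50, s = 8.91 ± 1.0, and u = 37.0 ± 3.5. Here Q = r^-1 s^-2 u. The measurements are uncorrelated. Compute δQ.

Each factor contributes (exponent × relative error)² to (δQ/Q)²:
  (-1·δr/r)² = (-1×0.0161)² = 0.000260;  (-2·δs/s)² = (-2×0.112)² = 0.0504;  (1·δu/u)² = (1×0.0946)² = 0.00895
δQ/Q = √(0.0596) = 0.244
Q = 0.0150, so δQ = 0.244 × 0.0150 = 0.00367.

0.00367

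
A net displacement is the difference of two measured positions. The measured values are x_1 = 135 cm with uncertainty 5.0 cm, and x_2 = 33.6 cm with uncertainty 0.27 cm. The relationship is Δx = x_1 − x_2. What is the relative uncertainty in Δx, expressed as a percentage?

4.94%

Each term contributes (cᵢ δxᵢ)² to (δΔx)²:
  (δx_1)² = 25.0;  (δx_2)² = 0.0729
δΔx = √(25.1) = 5.01 cm
Δx = 101 cm, so δΔx/Δx = 5.01/101 = 0.0494.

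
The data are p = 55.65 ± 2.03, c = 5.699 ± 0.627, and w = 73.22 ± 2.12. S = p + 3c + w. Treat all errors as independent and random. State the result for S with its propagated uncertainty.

146.0 ± 3.49

S is a linear combination, so absolute uncertainties add in quadrature:
  (δp)² = 4.12;  (3·δc)² = 3.54;  (δw)² = 4.49
δS = √(12.2) = 3.49
S = 146.0.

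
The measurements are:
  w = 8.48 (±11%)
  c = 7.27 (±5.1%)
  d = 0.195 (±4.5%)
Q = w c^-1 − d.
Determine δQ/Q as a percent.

Let p = w·c^-1 = 1.17. δp/p = √((1·δw/w)² + (-1·δc/c)²) = √(0.0121 + 0.00260) = 0.121, so δp = 0.141.
Q = p − d: δQ = √(δp² + δd²) = √(0.0200 + 7.7e-05) = 0.142
Q = 0.971, so δQ/Q = 0.142/0.971 = 0.146.

14.6%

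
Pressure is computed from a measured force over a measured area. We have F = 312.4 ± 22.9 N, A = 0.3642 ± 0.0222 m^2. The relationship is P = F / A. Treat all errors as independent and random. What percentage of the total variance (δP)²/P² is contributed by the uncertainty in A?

40.9%

(δP/P)² = (1·δF/F)² + (-1·δA/A)²
  F term: (1×0.0733)² = 0.00537
  A term: (-1×0.0610)² = 0.00372
Total = 0.00909. Share from A = 0.00372/0.00909 = 0.409.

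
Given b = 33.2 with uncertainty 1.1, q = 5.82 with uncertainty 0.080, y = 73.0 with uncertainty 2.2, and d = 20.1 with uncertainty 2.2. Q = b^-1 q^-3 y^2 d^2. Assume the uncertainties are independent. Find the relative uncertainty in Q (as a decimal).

0.233

Each factor contributes (exponent × relative error)² to (δQ/Q)²:
  (-1·δb/b)² = (-1×0.0331)² = 0.00110;  (-3·δq/q)² = (-3×0.0137)² = 0.00170;  (2·δy/y)² = (2×0.0301)² = 0.00363;  (2·δd/d)² = (2×0.109)² = 0.0479
δQ/Q = √(0.0544) = 0.233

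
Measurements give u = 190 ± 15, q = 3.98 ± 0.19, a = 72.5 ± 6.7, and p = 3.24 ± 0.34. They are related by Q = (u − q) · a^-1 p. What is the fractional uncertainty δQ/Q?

Let w = u − q = 186. δw = √(δu² + δq²) = √(225 + 0.0361) = 15.0, so δw/w = 0.0806.
Q is then a monomial in w, a, p:
δQ/Q = √((δw/w)² + (-1·δa/a)² + (1·δp/p)²) = √(0.00650 + 0.00854 + 0.0110) = 0.161

0.161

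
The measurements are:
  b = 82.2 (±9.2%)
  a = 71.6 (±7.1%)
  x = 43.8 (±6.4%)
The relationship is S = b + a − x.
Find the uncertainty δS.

S is a linear combination, so absolute uncertainties add in quadrature:
  (δb)² = 57.2;  (δa)² = 25.8;  (δx)² = 7.86
δS = √(90.9) = 9.53

9.53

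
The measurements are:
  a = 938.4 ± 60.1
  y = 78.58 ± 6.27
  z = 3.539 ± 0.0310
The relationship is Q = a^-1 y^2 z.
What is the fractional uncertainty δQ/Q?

0.172

Each factor contributes (exponent × relative error)² to (δQ/Q)²:
  (-1·δa/a)² = (-1×0.0640)² = 0.00410;  (2·δy/y)² = (2×0.0798)² = 0.0255;  (1·δz/z)² = (1×0.00876)² = 7.67e-05
δQ/Q = √(0.0296) = 0.172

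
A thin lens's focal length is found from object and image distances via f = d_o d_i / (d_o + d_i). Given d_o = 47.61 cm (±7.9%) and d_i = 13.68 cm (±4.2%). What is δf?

0.394 cm

∂f/∂d_o = (d_i/(d_o+d_i))² = 0.0498;  ∂f/∂d_i = (d_o/(d_o+d_i))² = 0.603
δf = √((∂f/∂d_o · δd_o)² + (∂f/∂d_i · δd_i)²) = √(0.0351 + 0.120) = 0.394 cm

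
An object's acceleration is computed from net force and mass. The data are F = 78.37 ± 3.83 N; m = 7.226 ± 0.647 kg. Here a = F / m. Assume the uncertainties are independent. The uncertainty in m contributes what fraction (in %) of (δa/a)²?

(δa/a)² = (1·δF/F)² + (-1·δm/m)²
  F term: (1×0.0489)² = 0.00239
  m term: (-1×0.0895)² = 0.00802
Total = 0.0104. Share from m = 0.00802/0.0104 = 0.770.

77.0%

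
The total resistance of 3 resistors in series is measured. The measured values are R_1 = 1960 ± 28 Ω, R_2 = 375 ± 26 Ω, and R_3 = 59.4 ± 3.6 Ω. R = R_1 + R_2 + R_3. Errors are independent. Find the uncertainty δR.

38.4 Ω

For a sum/difference, combine absolute errors in quadrature:
  (δR_1)² = 784;  (δR_2)² = 676;  (δR_3)² = 13.0
δR = √(1470) = 38.4 Ω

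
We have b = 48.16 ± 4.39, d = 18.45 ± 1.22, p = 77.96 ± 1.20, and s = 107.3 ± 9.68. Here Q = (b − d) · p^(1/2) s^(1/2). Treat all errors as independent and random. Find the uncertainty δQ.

435

Let u = b − d = 29.71. δu = √(δb² + δd²) = √(19.3 + 1.49) = 4.56, so δu/u = 0.153.
Q is then a monomial in u, p, s:
δQ/Q = √((δu/u)² + (½·δp/p)² + (½·δs/s)²) = √(0.0235 + 5.92e-05 + 0.00203) = 0.160
Q = 2717, so δQ = 0.160 × 2717 = 435.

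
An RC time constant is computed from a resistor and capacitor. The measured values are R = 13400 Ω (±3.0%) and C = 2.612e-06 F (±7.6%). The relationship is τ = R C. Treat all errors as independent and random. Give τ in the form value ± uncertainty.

For a monomial τ ∝ R, C, fractional errors add in quadrature:
  (1·δR/R)² = (1×0.0300)² = 0.000900;  (1·δC/C)² = (1×0.0760)² = 0.00578
δτ/τ = √(0.00668) = 0.0817
τ = 0.03500 s, so δτ = 0.0817 × 0.03500 = 0.00286 s.

0.03500 ± 0.00286 s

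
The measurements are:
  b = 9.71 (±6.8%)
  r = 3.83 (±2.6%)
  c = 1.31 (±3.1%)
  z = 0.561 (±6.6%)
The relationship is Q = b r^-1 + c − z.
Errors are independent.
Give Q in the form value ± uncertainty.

3.28 ± 0.193

Let p = b·r^-1 = 2.54. δp/p = √((1·δb/b)² + (-1·δr/r)²) = √(0.00462 + 0.000676) = 0.0728, so δp = 0.185.
Q = p + c − z: δQ = √(δp² + δc² + δz²) = √(0.0341 + 0.00165 + 0.00137) = 0.193
Q = 3.28.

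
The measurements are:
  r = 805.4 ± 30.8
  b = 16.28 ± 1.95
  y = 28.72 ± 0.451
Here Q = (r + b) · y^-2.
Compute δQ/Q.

0.0490

Let u = r + b = 821.7. δu = √(δr² + δb²) = √(949 + 3.80) = 30.9, so δu/u = 0.0376.
Q is then a monomial in u, y:
δQ/Q = √((δu/u)² + (-2·δy/y)²) = √(0.00141 + 0.000986) = 0.0490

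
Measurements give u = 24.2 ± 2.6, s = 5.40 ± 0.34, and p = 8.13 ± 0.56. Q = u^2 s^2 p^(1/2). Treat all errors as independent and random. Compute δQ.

12200

Each factor contributes (exponent × relative error)² to (δQ/Q)²:
  (2·δu/u)² = (2×0.107)² = 0.0462;  (2·δs/s)² = (2×0.0630)² = 0.0159;  (½·δp/p)² = (0.5×0.0689)² = 0.00119
δQ/Q = √(0.0632) = 0.251
Q = 48700, so δQ = 0.251 × 48700 = 12200.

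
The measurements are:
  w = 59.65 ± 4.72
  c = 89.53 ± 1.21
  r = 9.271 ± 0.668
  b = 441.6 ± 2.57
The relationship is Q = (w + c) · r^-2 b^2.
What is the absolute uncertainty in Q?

Let u = w + c = 149.2. δu = √(δw² + δc²) = √(22.3 + 1.46) = 4.87, so δu/u = 0.0327.
Q is then a monomial in u, r, b:
δQ/Q = √((δu/u)² + (-2·δr/r)² + (2·δb/b)²) = √(0.00107 + 0.0208 + 0.000135) = 0.148
Q = 338500, so δQ = 0.148 × 338500 = 50200.

50200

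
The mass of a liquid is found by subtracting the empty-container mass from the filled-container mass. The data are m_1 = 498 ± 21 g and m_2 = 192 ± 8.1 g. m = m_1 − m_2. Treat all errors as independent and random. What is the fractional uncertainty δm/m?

0.0736

For a sum/difference, combine absolute errors in quadrature:
  (δm_1)² = 441;  (δm_2)² = 65.6
δm = √(507) = 22.5 g
m = 306 g, so δm/m = 22.5/306 = 0.0736.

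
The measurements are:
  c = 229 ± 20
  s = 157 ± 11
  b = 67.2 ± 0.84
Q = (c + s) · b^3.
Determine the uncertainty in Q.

Let u = c + s = 386. δu = √(δc² + δs²) = √(400 + 121) = 22.8, so δu/u = 0.0591.
Q is then a monomial in u, b:
δQ/Q = √((δu/u)² + (3·δb/b)²) = √(0.00350 + 0.00141) = 0.0700
Q = 1.17e+08, so δQ = 0.0700 × 1.17e+08 = 8.2e+06.

8.2e+06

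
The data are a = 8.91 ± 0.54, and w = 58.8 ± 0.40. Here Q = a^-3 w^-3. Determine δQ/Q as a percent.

18.3%

Q is a product of powers, so relative uncertainties combine in quadrature:
  (-3·δa/a)² = (-3×0.0606)² = 0.0331;  (-3·δw/w)² = (-3×0.00680)² = 0.000416
δQ/Q = √(0.0335) = 0.183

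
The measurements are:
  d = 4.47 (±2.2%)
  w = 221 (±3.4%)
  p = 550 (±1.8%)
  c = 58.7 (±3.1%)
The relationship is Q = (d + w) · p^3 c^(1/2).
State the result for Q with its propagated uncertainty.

Let u = d + w = 225. δu = √(δd² + δw²) = √(0.00967 + 56.5) = 7.51, so δu/u = 0.0333.
Q is then a monomial in u, p, c:
δQ/Q = √((δu/u)² + (3·δp/p)² + (½·δc/c)²) = √(0.00111 + 0.00292 + 0.000240) = 0.0653
Q = 2.87e+11, so δQ = 0.0653 × 2.87e+11 = 1.88e+10.

(2.87 ± 0.188) × 10^11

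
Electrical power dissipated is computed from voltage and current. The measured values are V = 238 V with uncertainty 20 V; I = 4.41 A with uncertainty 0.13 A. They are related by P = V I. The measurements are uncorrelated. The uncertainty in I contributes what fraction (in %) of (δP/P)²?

(δP/P)² = (1·δV/V)² + (1·δI/I)²
  V term: (1×0.0840)² = 0.00706
  I term: (1×0.0295)² = 0.000869
Total = 0.00793. Share from I = 0.000869/0.00793 = 0.110.

11.0%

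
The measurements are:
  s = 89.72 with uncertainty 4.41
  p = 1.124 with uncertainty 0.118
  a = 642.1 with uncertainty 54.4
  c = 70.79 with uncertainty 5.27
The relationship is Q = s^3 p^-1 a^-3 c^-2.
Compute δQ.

1.67e-07

For a monomial Q ∝ s^3, p^-1, a^-3, c^-2, fractional errors add in quadrature:
  (3·δs/s)² = (3×0.0492)² = 0.0217;  (-1·δp/p)² = (-1×0.105)² = 0.0110;  (-3·δa/a)² = (-3×0.0847)² = 0.0646;  (-2·δc/c)² = (-2×0.0744)² = 0.0222
δQ/Q = √(0.120) = 0.346
Q = 4.843e-07, so δQ = 0.346 × 4.843e-07 = 1.67e-07.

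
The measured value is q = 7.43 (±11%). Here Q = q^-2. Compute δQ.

0.00399

Q ∝ q^-2, so δQ/Q = |-2| · δq/q = 2 × 0.110 = 0.220.
Q = 0.0181, so δQ = 0.220 × 0.0181 = 0.00399.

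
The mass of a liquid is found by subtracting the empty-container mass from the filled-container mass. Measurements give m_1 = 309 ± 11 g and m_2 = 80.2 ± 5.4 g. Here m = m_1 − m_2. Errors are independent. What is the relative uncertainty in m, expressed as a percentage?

5.36%

Sums and differences: (δm)² = Σ (cᵢ δxᵢ)².
  (δm_1)² = 121;  (δm_2)² = 29.2
δm = √(150) = 12.3 g
m = 229 g, so δm/m = 12.3/229 = 0.0536.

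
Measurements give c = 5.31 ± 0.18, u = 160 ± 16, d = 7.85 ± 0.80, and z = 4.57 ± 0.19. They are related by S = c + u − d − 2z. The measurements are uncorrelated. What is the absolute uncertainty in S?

Sums and differences: (δS)² = Σ (cᵢ δxᵢ)².
  (δc)² = 0.0324;  (δu)² = 256;  (δd)² = 0.640;  (2·δz)² = 0.144
δS = √(257) = 16.0

16.0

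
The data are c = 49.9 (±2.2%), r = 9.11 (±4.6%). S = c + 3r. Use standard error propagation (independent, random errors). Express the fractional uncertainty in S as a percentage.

2.16%

For a sum/difference, combine absolute errors in quadrature:
  (δc)² = 1.21;  (3·δr)² = 1.58
δS = √(2.79) = 1.67
S = 77.2, so δS/S = 1.67/77.2 = 0.0216.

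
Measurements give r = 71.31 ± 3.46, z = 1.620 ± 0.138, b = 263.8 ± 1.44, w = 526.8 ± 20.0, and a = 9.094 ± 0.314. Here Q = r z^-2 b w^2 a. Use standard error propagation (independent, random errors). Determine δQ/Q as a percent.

19.6%

For a monomial Q ∝ r, z^-2, b, w^2, a, fractional errors add in quadrature:
  (1·δr/r)² = (1×0.0485)² = 0.00235;  (-2·δz/z)² = (-2×0.0852)² = 0.0290;  (1·δb/b)² = (1×0.00546)² = 2.98e-05;  (2·δw/w)² = (2×0.0380)² = 0.00577;  (1·δa/a)² = (1×0.0345)² = 0.00119
δQ/Q = √(0.0384) = 0.196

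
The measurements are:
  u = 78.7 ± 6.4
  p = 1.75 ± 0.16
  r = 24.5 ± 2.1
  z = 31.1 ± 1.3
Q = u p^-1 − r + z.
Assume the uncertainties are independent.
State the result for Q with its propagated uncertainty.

Let w = u·p^-1 = 45.0. δw/w = √((1·δu/u)² + (-1·δp/p)²) = √(0.00661 + 0.00836) = 0.122, so δw = 5.50.
Q = w − r + z: δQ = √(δw² + δr² + δz²) = √(30.3 + 4.41 + 1.69) = 6.03
Q = 51.6.

51.6 ± 6.03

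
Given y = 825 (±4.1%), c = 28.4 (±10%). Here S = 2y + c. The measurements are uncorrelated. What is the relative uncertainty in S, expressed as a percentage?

Each term contributes (cᵢ δxᵢ)² to (δS)²:
  (2·δy)² = 4580;  (δc)² = 8.07
δS = √(4580) = 67.7
S = 1680, so δS/S = 67.7/1680 = 0.0403.

4.03%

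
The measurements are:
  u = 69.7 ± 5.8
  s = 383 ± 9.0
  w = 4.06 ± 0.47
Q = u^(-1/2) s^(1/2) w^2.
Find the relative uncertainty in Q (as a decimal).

Relative error in a monomial: (δQ/Q)² = Σ (nᵢ · δxᵢ/xᵢ)².
  (−½·δu/u)² = (-0.5×0.0832)² = 0.00173;  (½·δs/s)² = (0.5×0.0235)² = 0.000138;  (2·δw/w)² = (2×0.116)² = 0.0536
δQ/Q = √(0.0555) = 0.236

0.236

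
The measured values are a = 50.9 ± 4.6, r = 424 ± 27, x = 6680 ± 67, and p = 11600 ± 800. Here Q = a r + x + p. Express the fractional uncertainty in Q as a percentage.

6.32%

Let w = a·r = 21600. δw/w = √((1·δa/a)² + (1·δr/r)²) = √(0.00817 + 0.00406) = 0.111, so δw = 2390.
Q = w + x + p: δQ = √(δw² + δx² + δp²) = √(5.69e+06 + 4490 + 6.4e+05) = 2520
Q = 39900, so δQ/Q = 2520/39900 = 0.0632.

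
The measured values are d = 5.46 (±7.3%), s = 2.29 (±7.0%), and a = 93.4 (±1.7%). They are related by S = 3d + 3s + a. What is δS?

2.05

Each term contributes (cᵢ δxᵢ)² to (δS)²:
  (3·δd)² = 1.43;  (3·δs)² = 0.231;  (δa)² = 2.52
δS = √(4.18) = 2.05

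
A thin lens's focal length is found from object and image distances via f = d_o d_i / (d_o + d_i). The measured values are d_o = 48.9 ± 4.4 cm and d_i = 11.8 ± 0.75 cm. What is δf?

0.514 cm

∂f/∂d_o = (d_i/(d_o+d_i))² = 0.0378;  ∂f/∂d_i = (d_o/(d_o+d_i))² = 0.649
δf = √((∂f/∂d_o · δd_o)² + (∂f/∂d_i · δd_i)²) = √(0.0276 + 0.237) = 0.514 cm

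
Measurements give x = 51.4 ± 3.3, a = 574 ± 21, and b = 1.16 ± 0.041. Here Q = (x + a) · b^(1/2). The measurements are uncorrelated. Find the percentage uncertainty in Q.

Let u = x + a = 625. δu = √(δx² + δa²) = √(10.9 + 441) = 21.3, so δu/u = 0.0340.
Q is then a monomial in u, b:
δQ/Q = √((δu/u)² + (½·δb/b)²) = √(0.00116 + 0.000312) = 0.0383

3.83%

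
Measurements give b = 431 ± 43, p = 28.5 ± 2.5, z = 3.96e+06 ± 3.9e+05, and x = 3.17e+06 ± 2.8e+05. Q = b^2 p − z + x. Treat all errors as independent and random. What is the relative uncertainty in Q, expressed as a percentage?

27.7%

Let w = b^2·p = 5.29e+06. δw/w = √((2·δb/b)² + (1·δp/p)²) = √(0.0398 + 0.00769) = 0.218, so δw = 1.15e+06.
Q = w − z + x: δQ = √(δw² + δz² + δx²) = √(1.33e+12 + 1.52e+11 + 7.84e+10) = 1.25e+06
Q = 4.5e+06, so δQ/Q = 1.25e+06/4.5e+06 = 0.277.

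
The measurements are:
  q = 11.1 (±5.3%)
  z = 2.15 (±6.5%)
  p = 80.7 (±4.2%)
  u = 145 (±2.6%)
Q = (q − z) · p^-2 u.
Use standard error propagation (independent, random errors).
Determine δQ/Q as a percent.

11.1%

Let w = q − z = 8.95. δw = √(δq² + δz²) = √(0.346 + 0.0195) = 0.605, so δw/w = 0.0676.
Q is then a monomial in w, p, u:
δQ/Q = √((δw/w)² + (-2·δp/p)² + (1·δu/u)²) = √(0.00456 + 0.00706 + 0.000676) = 0.111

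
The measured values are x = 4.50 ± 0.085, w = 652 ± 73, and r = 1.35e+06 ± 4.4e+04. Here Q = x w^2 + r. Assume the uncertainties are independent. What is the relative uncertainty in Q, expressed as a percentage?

13.2%

Let p = x·w^2 = 1.91e+06. δp/p = √((1·δx/x)² + (2·δw/w)²) = √(0.000357 + 0.0501) = 0.225, so δp = 4.3e+05.
Q = p + r: δQ = √(δp² + δr²) = √(1.85e+11 + 1.94e+09) = 4.32e+05
Q = 3.26e+06, so δQ/Q = 4.32e+05/3.26e+06 = 0.132.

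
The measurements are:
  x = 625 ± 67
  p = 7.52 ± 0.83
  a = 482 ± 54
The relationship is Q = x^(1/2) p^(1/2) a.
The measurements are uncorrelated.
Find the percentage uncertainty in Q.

Since Q is a product/quotient, work with relative uncertainties:
  (½·δx/x)² = (0.5×0.107)² = 0.00287;  (½·δp/p)² = (0.5×0.110)² = 0.00305;  (1·δa/a)² = (1×0.112)² = 0.0126
δQ/Q = √(0.0185) = 0.136

13.6%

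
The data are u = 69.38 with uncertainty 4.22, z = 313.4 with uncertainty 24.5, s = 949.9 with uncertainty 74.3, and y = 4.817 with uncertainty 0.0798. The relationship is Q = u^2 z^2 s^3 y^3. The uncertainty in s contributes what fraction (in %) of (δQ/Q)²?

56.9%

(δQ/Q)² = (2·δu/u)² + (2·δz/z)² + (3·δs/s)² + (3·δy/y)²
  u term: (2×0.0608)² = 0.0148
  z term: (2×0.0782)² = 0.0244
  s term: (3×0.0782)² = 0.0551
  y term: (3×0.0166)² = 0.00247
Total = 0.0968. Share from s = 0.0551/0.0968 = 0.569.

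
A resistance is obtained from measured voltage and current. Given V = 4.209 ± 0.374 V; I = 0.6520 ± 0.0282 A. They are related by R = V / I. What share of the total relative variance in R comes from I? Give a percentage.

(δR/R)² = (1·δV/V)² + (-1·δI/I)²
  V term: (1×0.0889)² = 0.00790
  I term: (-1×0.0433)² = 0.00187
Total = 0.00977. Share from I = 0.00187/0.00977 = 0.192.

19.2%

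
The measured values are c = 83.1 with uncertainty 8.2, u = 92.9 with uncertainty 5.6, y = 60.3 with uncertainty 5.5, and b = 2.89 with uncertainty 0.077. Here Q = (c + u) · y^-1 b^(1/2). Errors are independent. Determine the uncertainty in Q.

0.536

Let w = c + u = 176. δw = √(δc² + δu²) = √(67.2 + 31.4) = 9.93, so δw/w = 0.0564.
Q is then a monomial in w, y, b:
δQ/Q = √((δw/w)² + (-1·δy/y)² + (½·δb/b)²) = √(0.00318 + 0.00832 + 0.000177) = 0.108
Q = 4.96, so δQ = 0.108 × 4.96 = 0.536.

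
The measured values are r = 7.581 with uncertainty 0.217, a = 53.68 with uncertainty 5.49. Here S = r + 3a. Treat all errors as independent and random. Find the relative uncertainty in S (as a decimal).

Sums and differences: (δS)² = Σ (cᵢ δxᵢ)².
  (δr)² = 0.0471;  (3·δa)² = 271
δS = √(271) = 16.5
S = 168.6, so δS/S = 16.5/168.6 = 0.0977.

0.0977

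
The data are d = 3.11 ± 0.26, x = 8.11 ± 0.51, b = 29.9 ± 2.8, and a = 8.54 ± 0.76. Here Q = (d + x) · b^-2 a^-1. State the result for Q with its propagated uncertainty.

0.00147 ± 0.000314

Let u = d + x = 11.2. δu = √(δd² + δx²) = √(0.0676 + 0.260) = 0.572, so δu/u = 0.0510.
Q is then a monomial in u, b, a:
δQ/Q = √((δu/u)² + (-2·δb/b)² + (-1·δa/a)²) = √(0.00260 + 0.0351 + 0.00792) = 0.214
Q = 0.00147, so δQ = 0.214 × 0.00147 = 0.000314.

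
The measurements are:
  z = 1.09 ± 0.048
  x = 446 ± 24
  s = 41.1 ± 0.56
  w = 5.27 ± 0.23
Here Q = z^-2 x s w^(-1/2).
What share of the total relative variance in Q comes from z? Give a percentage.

(δQ/Q)² = (-2·δz/z)² + (1·δx/x)² + (1·δs/s)² + (−½·δw/w)²
  z term: (-2×0.0440)² = 0.00776
  x term: (1×0.0538)² = 0.00290
  s term: (1×0.0136)² = 0.000186
  w term: (-0.5×0.0436)² = 0.000476
Total = 0.0113. Share from z = 0.00776/0.0113 = 0.686.

68.6%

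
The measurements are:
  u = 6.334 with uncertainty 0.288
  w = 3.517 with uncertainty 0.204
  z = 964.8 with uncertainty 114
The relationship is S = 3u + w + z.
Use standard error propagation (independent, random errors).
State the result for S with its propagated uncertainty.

Each term contributes (cᵢ δxᵢ)² to (δS)²:
  (3·δu)² = 0.746;  (δw)² = 0.0416;  (δz)² = 13000
δS = √(13000) = 114
S = 987.3.

987.3 ± 114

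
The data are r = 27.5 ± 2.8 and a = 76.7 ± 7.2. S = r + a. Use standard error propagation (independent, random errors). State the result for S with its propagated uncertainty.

Absolute uncertainties add in quadrature for a linear combination:
  (δr)² = 7.84;  (δa)² = 51.8
δS = √(59.7) = 7.73
S = 104.

104 ± 7.73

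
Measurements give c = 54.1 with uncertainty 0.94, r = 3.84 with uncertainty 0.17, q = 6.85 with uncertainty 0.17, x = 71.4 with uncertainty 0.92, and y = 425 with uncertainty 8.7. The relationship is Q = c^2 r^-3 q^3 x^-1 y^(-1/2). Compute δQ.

1.77

Relative error in a monomial: (δQ/Q)² = Σ (nᵢ · δxᵢ/xᵢ)².
  (2·δc/c)² = (2×0.0174)² = 0.00121;  (-3·δr/r)² = (-3×0.0443)² = 0.0176;  (3·δq/q)² = (3×0.0248)² = 0.00554;  (-1·δx/x)² = (-1×0.0129)² = 0.000166;  (−½·δy/y)² = (-0.5×0.0205)² = 0.000105
δQ/Q = √(0.0247) = 0.157
Q = 11.3, so δQ = 0.157 × 11.3 = 1.77.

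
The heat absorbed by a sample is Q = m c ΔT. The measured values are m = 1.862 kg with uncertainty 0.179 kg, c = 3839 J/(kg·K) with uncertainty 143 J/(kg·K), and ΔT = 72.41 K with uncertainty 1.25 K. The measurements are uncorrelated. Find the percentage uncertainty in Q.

10.5%

For a monomial Q ∝ m, c, ΔT, fractional errors add in quadrature:
  (1·δm/m)² = (1×0.0961)² = 0.00924;  (1·δc/c)² = (1×0.0372)² = 0.00139;  (1·δΔT/ΔT)² = (1×0.0173)² = 0.000298
δQ/Q = √(0.0109) = 0.105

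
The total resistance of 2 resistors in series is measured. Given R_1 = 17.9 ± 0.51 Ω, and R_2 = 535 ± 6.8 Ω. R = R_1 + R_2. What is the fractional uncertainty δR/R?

For a sum/difference, combine absolute errors in quadrature:
  (δR_1)² = 0.260;  (δR_2)² = 46.2
δR = √(46.5) = 6.82 Ω
R = 553 Ω, so δR/R = 6.82/553 = 0.0123.

0.0123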